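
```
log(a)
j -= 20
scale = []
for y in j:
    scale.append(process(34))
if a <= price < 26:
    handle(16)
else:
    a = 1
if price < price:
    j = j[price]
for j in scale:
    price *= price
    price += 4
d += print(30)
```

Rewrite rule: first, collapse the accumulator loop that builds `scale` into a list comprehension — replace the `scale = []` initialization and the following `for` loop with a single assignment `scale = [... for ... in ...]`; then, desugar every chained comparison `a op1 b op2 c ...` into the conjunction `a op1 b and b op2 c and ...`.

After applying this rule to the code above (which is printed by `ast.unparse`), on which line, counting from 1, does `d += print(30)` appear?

13

Transformed code:
log(a)
j -= 20
scale = [process(34) for y in j]
if a <= price and price < 26:
    handle(16)
else:
    a = 1
if price < price:
    j = j[price]
for j in scale:
    price *= price
    price += 4
d += print(30)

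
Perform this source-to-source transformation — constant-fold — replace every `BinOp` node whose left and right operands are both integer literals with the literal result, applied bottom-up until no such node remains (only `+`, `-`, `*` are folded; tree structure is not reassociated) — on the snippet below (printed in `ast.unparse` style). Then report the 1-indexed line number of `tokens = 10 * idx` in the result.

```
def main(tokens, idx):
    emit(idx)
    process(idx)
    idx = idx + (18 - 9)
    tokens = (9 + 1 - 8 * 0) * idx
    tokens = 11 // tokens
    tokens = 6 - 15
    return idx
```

5

Transformed code:
def main(tokens, idx):
    emit(idx)
    process(idx)
    idx = idx + 9
    tokens = 10 * idx
    tokens = 11 // tokens
    tokens = -9
    return idx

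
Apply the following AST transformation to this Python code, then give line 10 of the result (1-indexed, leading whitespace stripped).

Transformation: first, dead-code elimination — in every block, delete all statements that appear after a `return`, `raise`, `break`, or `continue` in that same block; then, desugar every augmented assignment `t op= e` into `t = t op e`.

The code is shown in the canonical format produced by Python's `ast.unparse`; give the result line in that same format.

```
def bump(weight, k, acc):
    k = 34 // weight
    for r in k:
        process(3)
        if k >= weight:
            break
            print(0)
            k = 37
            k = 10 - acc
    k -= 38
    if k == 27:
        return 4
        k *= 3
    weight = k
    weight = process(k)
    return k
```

weight = k

Transformed code:
def bump(weight, k, acc):
    k = 34 // weight
    for r in k:
        process(3)
        if k >= weight:
            break
    k = k - 38
    if k == 27:
        return 4
    weight = k
    weight = process(k)
    return k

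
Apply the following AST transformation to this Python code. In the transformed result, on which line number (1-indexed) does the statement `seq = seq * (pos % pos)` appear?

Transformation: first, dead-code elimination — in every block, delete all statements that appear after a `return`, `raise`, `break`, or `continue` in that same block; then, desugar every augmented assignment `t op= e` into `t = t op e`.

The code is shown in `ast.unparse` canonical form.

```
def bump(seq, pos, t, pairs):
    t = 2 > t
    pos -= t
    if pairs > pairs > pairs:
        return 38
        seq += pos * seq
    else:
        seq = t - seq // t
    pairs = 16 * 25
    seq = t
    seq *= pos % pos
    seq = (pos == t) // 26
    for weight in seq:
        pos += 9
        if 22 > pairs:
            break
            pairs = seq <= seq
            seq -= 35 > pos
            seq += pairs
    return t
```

Transformed code:
def bump(seq, pos, t, pairs):
    t = 2 > t
    pos = pos - t
    if pairs > pairs > pairs:
        return 38
    else:
        seq = t - seq // t
    pairs = 16 * 25
    seq = t
    seq = seq * (pos % pos)
    seq = (pos == t) // 26
    for weight in seq:
        pos = pos + 9
        if 22 > pairs:
            break
    return t

10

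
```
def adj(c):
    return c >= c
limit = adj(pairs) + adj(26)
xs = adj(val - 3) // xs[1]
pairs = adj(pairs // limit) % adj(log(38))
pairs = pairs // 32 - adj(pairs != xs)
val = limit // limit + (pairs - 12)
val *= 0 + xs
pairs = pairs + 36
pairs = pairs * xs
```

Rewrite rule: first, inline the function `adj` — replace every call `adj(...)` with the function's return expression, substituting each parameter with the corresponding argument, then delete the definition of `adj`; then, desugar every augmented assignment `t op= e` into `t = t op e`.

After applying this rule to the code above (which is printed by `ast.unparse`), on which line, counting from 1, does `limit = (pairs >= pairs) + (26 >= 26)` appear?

1

Transformed code:
limit = (pairs >= pairs) + (26 >= 26)
xs = (val - 3 >= val - 3) // xs[1]
pairs = (pairs // limit >= pairs // limit) % (log(38) >= log(38))
pairs = pairs // 32 - ((pairs != xs) >= (pairs != xs))
val = limit // limit + (pairs - 12)
val = val * (0 + xs)
pairs = pairs + 36
pairs = pairs * xs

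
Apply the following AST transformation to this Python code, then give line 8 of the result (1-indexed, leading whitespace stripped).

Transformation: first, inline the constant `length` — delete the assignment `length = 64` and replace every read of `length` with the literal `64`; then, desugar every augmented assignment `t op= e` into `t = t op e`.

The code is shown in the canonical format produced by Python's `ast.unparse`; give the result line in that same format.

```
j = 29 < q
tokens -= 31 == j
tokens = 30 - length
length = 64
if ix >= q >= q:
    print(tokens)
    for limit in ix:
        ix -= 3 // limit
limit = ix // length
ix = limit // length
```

Transformed code:
j = 29 < q
tokens = tokens - (31 == j)
tokens = 30 - 64
if ix >= q >= q:
    print(tokens)
    for limit in ix:
        ix = ix - 3 // limit
limit = ix // 64
ix = limit // 64

limit = ix // 64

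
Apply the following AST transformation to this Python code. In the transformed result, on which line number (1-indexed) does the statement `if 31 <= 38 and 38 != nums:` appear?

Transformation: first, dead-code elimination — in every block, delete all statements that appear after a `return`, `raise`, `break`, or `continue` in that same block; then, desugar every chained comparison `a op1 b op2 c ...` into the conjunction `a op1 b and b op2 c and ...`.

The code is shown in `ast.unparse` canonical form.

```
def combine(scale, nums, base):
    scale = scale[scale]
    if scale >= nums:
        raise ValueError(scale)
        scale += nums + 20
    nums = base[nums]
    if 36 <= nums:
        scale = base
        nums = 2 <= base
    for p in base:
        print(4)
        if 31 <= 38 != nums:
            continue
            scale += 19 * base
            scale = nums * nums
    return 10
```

Transformed code:
def combine(scale, nums, base):
    scale = scale[scale]
    if scale >= nums:
        raise ValueError(scale)
    nums = base[nums]
    if 36 <= nums:
        scale = base
        nums = 2 <= base
    for p in base:
        print(4)
        if 31 <= 38 and 38 != nums:
            continue
    return 10

11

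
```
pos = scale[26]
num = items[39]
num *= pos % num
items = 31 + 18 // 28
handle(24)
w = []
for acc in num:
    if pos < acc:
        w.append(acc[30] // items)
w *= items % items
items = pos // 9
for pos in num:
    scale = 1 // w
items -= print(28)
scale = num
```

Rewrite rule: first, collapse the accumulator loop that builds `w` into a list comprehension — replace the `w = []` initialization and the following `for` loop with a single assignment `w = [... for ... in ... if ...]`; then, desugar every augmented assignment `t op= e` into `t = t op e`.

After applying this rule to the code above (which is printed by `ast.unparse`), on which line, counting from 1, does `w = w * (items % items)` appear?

7

Transformed code:
pos = scale[26]
num = items[39]
num = num * (pos % num)
items = 31 + 18 // 28
handle(24)
w = [acc[30] // items for acc in num if pos < acc]
w = w * (items % items)
items = pos // 9
for pos in num:
    scale = 1 // w
items = items - print(28)
scale = num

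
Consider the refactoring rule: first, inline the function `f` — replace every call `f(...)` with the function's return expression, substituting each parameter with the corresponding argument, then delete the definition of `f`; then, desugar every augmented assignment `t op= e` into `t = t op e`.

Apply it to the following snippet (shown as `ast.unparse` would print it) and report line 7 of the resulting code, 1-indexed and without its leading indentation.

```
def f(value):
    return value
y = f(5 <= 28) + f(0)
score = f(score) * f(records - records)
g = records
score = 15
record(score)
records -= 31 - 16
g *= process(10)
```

g = g * process(10)

Transformed code:
y = (5 <= 28) + 0
score = score * (records - records)
g = records
score = 15
record(score)
records = records - (31 - 16)
g = g * process(10)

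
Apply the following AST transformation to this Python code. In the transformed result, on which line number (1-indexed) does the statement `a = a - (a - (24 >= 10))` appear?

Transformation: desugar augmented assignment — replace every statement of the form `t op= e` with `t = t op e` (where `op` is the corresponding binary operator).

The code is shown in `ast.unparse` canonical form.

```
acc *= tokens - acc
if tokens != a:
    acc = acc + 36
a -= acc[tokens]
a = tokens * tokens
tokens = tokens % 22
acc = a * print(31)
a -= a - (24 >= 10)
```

8

Transformed code:
acc = acc * (tokens - acc)
if tokens != a:
    acc = acc + 36
a = a - acc[tokens]
a = tokens * tokens
tokens = tokens % 22
acc = a * print(31)
a = a - (a - (24 >= 10))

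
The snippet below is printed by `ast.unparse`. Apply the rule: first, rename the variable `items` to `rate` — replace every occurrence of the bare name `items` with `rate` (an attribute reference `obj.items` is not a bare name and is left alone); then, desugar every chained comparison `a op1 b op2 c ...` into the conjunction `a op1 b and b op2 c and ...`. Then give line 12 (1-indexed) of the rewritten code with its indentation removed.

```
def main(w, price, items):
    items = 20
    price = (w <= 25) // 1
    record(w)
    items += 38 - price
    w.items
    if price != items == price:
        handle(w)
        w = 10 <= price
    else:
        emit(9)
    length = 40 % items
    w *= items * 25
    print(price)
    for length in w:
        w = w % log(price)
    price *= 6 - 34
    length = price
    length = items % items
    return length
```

length = 40 % rate

Transformed code:
def main(w, price, rate):
    rate = 20
    price = (w <= 25) // 1
    record(w)
    rate += 38 - price
    w.items
    if price != rate and rate == price:
        handle(w)
        w = 10 <= price
    else:
        emit(9)
    length = 40 % rate
    w *= rate * 25
    print(price)
    for length in w:
        w = w % log(price)
    price *= 6 - 34
    length = price
    length = rate % rate
    return length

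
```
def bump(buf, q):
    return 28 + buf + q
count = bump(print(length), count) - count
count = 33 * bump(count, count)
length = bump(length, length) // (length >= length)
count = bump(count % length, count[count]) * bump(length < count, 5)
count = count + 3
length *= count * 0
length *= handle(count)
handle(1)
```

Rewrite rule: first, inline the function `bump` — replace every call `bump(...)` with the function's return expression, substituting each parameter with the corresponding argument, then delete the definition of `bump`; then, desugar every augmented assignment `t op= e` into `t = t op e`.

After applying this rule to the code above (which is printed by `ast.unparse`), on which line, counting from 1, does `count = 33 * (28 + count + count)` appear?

2

Transformed code:
count = 28 + print(length) + count - count
count = 33 * (28 + count + count)
length = (28 + length + length) // (length >= length)
count = (28 + count % length + count[count]) * (28 + (length < count) + 5)
count = count + 3
length = length * (count * 0)
length = length * handle(count)
handle(1)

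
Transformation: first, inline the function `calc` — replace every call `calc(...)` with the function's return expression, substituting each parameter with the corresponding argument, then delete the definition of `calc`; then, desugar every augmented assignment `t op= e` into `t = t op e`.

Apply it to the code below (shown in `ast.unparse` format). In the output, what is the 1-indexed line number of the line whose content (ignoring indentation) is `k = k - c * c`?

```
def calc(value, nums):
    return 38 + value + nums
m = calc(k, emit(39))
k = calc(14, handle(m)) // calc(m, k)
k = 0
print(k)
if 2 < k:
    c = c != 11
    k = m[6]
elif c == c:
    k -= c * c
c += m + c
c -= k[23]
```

Transformed code:
m = 38 + k + emit(39)
k = (38 + 14 + handle(m)) // (38 + m + k)
k = 0
print(k)
if 2 < k:
    c = c != 11
    k = m[6]
elif c == c:
    k = k - c * c
c = c + (m + c)
c = c - k[23]

9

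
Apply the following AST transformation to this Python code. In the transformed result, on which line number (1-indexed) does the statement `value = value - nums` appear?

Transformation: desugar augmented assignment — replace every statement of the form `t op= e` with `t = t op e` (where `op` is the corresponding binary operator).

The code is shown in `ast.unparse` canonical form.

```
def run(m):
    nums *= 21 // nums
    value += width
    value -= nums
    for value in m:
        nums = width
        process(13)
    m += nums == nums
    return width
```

4

Transformed code:
def run(m):
    nums = nums * (21 // nums)
    value = value + width
    value = value - nums
    for value in m:
        nums = width
        process(13)
    m = m + (nums == nums)
    return width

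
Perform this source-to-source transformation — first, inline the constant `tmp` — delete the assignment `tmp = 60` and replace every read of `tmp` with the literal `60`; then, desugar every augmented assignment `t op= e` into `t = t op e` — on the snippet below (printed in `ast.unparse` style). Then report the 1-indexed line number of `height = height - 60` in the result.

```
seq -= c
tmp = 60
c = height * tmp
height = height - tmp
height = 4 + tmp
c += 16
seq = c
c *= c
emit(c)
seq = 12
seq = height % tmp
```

Transformed code:
seq = seq - c
c = height * 60
height = height - 60
height = 4 + 60
c = c + 16
seq = c
c = c * c
emit(c)
seq = 12
seq = height % 60

3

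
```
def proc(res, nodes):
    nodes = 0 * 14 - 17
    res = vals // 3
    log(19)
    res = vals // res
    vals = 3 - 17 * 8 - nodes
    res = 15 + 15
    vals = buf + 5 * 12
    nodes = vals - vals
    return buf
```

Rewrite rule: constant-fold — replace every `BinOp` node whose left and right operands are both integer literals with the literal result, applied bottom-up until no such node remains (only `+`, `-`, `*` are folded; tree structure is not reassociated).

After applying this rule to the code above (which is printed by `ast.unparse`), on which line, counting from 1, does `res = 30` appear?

7

Transformed code:
def proc(res, nodes):
    nodes = -17
    res = vals // 3
    log(19)
    res = vals // res
    vals = -133 - nodes
    res = 30
    vals = buf + 60
    nodes = vals - vals
    return buf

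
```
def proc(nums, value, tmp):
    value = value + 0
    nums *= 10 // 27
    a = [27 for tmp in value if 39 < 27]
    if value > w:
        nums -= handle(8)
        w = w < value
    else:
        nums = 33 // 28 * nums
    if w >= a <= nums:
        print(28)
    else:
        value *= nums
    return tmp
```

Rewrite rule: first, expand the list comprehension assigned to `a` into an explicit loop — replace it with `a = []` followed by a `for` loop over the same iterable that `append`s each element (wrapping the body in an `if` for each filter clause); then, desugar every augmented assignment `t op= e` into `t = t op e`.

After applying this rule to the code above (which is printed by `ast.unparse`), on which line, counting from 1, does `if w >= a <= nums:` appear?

13

Transformed code:
def proc(nums, value, tmp):
    value = value + 0
    nums = nums * (10 // 27)
    a = []
    for tmp in value:
        if 39 < 27:
            a.append(27)
    if value > w:
        nums = nums - handle(8)
        w = w < value
    else:
        nums = 33 // 28 * nums
    if w >= a <= nums:
        print(28)
    else:
        value = value * nums
    return tmp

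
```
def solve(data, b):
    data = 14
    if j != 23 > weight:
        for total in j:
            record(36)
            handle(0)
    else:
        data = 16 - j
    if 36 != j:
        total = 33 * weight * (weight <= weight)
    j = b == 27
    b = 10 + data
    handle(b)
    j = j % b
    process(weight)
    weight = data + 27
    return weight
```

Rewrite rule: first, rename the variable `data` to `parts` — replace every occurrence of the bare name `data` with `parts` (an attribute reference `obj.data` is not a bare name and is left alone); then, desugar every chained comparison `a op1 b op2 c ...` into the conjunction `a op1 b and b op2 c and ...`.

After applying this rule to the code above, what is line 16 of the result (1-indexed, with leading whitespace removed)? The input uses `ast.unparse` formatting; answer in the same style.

weight = parts + 27

Transformed code:
def solve(parts, b):
    parts = 14
    if j != 23 and 23 > weight:
        for total in j:
            record(36)
            handle(0)
    else:
        parts = 16 - j
    if 36 != j:
        total = 33 * weight * (weight <= weight)
    j = b == 27
    b = 10 + parts
    handle(b)
    j = j % b
    process(weight)
    weight = parts + 27
    return weight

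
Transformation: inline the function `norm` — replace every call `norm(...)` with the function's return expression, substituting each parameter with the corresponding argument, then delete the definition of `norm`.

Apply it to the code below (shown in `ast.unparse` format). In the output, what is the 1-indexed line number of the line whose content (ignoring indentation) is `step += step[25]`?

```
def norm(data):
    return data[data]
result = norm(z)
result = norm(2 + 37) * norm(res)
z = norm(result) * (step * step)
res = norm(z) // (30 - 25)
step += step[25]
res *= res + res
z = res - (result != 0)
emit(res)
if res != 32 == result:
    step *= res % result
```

5

Transformed code:
result = z[z]
result = (2 + 37)[2 + 37] * res[res]
z = result[result] * (step * step)
res = z[z] // (30 - 25)
step += step[25]
res *= res + res
z = res - (result != 0)
emit(res)
if res != 32 == result:
    step *= res % result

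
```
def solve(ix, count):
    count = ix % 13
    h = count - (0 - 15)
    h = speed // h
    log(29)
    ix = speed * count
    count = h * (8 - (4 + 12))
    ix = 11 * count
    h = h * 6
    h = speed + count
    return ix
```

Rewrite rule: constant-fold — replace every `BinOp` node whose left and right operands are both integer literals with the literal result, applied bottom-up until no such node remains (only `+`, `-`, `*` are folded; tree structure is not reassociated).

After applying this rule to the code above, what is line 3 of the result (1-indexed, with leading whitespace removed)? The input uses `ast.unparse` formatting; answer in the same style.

h = count - -15

Transformed code:
def solve(ix, count):
    count = ix % 13
    h = count - -15
    h = speed // h
    log(29)
    ix = speed * count
    count = h * -8
    ix = 11 * count
    h = h * 6
    h = speed + count
    return ix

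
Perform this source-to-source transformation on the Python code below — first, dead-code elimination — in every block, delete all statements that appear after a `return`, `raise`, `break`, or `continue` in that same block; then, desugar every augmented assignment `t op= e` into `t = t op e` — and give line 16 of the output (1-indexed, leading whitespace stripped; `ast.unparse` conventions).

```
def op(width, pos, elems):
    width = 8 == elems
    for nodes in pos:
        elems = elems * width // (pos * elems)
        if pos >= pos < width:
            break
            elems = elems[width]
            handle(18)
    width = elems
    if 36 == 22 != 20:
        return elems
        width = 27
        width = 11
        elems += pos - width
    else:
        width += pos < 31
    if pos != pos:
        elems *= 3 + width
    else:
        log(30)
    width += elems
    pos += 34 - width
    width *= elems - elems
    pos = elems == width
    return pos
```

width = width + elems

Transformed code:
def op(width, pos, elems):
    width = 8 == elems
    for nodes in pos:
        elems = elems * width // (pos * elems)
        if pos >= pos < width:
            break
    width = elems
    if 36 == 22 != 20:
        return elems
    else:
        width = width + (pos < 31)
    if pos != pos:
        elems = elems * (3 + width)
    else:
        log(30)
    width = width + elems
    pos = pos + (34 - width)
    width = width * (elems - elems)
    pos = elems == width
    return pos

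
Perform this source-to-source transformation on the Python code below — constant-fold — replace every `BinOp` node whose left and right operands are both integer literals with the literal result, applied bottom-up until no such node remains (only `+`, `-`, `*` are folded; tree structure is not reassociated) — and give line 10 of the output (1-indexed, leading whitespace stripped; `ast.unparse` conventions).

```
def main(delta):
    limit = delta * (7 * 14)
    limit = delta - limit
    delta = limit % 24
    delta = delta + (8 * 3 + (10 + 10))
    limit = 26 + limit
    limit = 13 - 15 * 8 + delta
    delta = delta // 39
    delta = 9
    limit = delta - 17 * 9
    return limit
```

Transformed code:
def main(delta):
    limit = delta * 98
    limit = delta - limit
    delta = limit % 24
    delta = delta + 44
    limit = 26 + limit
    limit = -107 + delta
    delta = delta // 39
    delta = 9
    limit = delta - 153
    return limit

limit = delta - 153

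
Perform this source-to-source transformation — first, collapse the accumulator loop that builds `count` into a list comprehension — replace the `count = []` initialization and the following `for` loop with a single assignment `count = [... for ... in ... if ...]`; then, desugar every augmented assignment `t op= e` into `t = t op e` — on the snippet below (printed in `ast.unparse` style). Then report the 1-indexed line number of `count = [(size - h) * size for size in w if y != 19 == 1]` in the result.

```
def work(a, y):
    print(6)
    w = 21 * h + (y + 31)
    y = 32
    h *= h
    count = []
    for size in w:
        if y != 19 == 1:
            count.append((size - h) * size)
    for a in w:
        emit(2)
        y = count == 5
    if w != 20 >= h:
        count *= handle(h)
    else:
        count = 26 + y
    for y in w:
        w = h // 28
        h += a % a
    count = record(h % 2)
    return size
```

6

Transformed code:
def work(a, y):
    print(6)
    w = 21 * h + (y + 31)
    y = 32
    h = h * h
    count = [(size - h) * size for size in w if y != 19 == 1]
    for a in w:
        emit(2)
        y = count == 5
    if w != 20 >= h:
        count = count * handle(h)
    else:
        count = 26 + y
    for y in w:
        w = h // 28
        h = h + a % a
    count = record(h % 2)
    return size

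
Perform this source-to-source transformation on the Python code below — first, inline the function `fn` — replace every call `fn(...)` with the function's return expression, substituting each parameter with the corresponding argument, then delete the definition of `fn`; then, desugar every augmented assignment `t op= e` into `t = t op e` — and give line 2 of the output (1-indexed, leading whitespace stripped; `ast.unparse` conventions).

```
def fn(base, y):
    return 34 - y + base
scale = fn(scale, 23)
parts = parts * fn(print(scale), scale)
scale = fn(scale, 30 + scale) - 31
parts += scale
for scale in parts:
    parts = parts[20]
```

parts = parts * (34 - scale + print(scale))

Transformed code:
scale = 34 - 23 + scale
parts = parts * (34 - scale + print(scale))
scale = 34 - (30 + scale) + scale - 31
parts = parts + scale
for scale in parts:
    parts = parts[20]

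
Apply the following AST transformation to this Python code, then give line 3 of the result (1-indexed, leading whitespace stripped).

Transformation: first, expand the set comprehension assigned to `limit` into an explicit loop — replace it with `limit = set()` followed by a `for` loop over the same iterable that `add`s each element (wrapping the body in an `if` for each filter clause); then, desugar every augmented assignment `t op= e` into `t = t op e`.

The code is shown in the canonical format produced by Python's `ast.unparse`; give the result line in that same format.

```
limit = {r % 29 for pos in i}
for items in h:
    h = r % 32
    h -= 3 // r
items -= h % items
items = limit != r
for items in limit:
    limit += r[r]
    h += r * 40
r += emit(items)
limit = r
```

Transformed code:
limit = set()
for pos in i:
    limit.add(r % 29)
for items in h:
    h = r % 32
    h = h - 3 // r
items = items - h % items
items = limit != r
for items in limit:
    limit = limit + r[r]
    h = h + r * 40
r = r + emit(items)
limit = r

limit.add(r % 29)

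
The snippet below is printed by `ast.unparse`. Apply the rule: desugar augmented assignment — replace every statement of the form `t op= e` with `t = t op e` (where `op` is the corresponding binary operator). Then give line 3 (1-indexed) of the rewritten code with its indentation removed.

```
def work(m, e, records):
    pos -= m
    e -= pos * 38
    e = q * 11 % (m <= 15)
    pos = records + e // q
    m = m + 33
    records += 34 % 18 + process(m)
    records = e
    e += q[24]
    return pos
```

e = e - pos * 38

Transformed code:
def work(m, e, records):
    pos = pos - m
    e = e - pos * 38
    e = q * 11 % (m <= 15)
    pos = records + e // q
    m = m + 33
    records = records + (34 % 18 + process(m))
    records = e
    e = e + q[24]
    return pos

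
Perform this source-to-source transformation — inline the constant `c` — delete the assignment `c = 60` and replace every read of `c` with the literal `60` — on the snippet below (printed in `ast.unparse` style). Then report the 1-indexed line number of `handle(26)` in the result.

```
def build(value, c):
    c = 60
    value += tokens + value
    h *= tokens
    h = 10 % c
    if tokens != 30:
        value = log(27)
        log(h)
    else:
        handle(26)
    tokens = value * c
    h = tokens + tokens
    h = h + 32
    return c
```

9

Transformed code:
def build(value, c):
    value += tokens + value
    h *= tokens
    h = 10 % 60
    if tokens != 30:
        value = log(27)
        log(h)
    else:
        handle(26)
    tokens = value * 60
    h = tokens + tokens
    h = h + 32
    return 60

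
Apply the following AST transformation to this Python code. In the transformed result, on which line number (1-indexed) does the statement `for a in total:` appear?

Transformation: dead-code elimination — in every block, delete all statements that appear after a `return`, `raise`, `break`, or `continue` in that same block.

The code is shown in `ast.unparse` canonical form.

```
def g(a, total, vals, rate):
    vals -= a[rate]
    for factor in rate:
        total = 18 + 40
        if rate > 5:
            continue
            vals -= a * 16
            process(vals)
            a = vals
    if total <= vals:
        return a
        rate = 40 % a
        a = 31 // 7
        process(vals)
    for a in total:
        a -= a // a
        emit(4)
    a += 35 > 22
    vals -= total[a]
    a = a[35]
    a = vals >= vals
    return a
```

9

Transformed code:
def g(a, total, vals, rate):
    vals -= a[rate]
    for factor in rate:
        total = 18 + 40
        if rate > 5:
            continue
    if total <= vals:
        return a
    for a in total:
        a -= a // a
        emit(4)
    a += 35 > 22
    vals -= total[a]
    a = a[35]
    a = vals >= vals
    return a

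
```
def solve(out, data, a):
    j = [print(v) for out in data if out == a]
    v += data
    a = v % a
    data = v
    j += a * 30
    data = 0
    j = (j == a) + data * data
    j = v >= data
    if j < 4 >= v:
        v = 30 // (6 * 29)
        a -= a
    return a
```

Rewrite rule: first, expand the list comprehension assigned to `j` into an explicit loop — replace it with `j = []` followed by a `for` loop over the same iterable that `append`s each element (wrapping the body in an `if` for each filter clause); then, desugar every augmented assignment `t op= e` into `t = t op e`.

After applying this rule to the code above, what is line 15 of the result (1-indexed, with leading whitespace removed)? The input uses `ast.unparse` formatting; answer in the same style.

Transformed code:
def solve(out, data, a):
    j = []
    for out in data:
        if out == a:
            j.append(print(v))
    v = v + data
    a = v % a
    data = v
    j = j + a * 30
    data = 0
    j = (j == a) + data * data
    j = v >= data
    if j < 4 >= v:
        v = 30 // (6 * 29)
        a = a - a
    return a

a = a - a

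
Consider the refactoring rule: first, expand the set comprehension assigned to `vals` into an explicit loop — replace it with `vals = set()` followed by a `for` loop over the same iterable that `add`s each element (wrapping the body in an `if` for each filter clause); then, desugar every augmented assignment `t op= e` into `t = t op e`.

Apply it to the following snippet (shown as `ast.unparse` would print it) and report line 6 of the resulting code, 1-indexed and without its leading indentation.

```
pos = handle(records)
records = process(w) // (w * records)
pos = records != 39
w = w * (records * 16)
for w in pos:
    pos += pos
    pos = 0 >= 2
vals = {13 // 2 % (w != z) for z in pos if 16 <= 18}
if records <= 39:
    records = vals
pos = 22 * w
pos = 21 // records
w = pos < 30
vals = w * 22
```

Transformed code:
pos = handle(records)
records = process(w) // (w * records)
pos = records != 39
w = w * (records * 16)
for w in pos:
    pos = pos + pos
    pos = 0 >= 2
vals = set()
for z in pos:
    if 16 <= 18:
        vals.add(13 // 2 % (w != z))
if records <= 39:
    records = vals
pos = 22 * w
pos = 21 // records
w = pos < 30
vals = w * 22

pos = pos + pos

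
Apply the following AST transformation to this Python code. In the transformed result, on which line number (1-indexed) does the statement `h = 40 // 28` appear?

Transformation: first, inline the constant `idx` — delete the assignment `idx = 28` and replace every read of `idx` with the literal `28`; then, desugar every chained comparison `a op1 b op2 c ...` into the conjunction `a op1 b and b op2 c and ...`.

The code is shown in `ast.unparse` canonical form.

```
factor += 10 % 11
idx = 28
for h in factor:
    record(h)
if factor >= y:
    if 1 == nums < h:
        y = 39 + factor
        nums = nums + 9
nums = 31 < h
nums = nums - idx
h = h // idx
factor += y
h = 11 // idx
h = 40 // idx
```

Transformed code:
factor += 10 % 11
for h in factor:
    record(h)
if factor >= y:
    if 1 == nums and nums < h:
        y = 39 + factor
        nums = nums + 9
nums = 31 < h
nums = nums - 28
h = h // 28
factor += y
h = 11 // 28
h = 40 // 28

13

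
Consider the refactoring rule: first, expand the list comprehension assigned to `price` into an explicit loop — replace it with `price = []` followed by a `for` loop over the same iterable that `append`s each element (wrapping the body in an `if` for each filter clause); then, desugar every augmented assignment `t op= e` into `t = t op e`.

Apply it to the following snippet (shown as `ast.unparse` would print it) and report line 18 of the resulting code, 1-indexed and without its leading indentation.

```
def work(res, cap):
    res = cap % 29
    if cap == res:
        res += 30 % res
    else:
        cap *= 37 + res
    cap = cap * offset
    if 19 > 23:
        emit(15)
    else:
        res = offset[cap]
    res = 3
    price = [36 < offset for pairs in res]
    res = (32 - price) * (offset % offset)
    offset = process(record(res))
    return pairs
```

return pairs

Transformed code:
def work(res, cap):
    res = cap % 29
    if cap == res:
        res = res + 30 % res
    else:
        cap = cap * (37 + res)
    cap = cap * offset
    if 19 > 23:
        emit(15)
    else:
        res = offset[cap]
    res = 3
    price = []
    for pairs in res:
        price.append(36 < offset)
    res = (32 - price) * (offset % offset)
    offset = process(record(res))
    return pairs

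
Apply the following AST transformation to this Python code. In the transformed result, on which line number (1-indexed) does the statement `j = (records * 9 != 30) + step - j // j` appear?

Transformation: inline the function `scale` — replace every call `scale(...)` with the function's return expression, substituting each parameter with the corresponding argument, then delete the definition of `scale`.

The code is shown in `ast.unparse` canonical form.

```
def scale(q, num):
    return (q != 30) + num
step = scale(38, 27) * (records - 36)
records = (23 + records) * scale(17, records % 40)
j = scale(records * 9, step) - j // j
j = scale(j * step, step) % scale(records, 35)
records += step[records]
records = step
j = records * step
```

Transformed code:
step = ((38 != 30) + 27) * (records - 36)
records = (23 + records) * ((17 != 30) + records % 40)
j = (records * 9 != 30) + step - j // j
j = ((j * step != 30) + step) % ((records != 30) + 35)
records += step[records]
records = step
j = records * step

3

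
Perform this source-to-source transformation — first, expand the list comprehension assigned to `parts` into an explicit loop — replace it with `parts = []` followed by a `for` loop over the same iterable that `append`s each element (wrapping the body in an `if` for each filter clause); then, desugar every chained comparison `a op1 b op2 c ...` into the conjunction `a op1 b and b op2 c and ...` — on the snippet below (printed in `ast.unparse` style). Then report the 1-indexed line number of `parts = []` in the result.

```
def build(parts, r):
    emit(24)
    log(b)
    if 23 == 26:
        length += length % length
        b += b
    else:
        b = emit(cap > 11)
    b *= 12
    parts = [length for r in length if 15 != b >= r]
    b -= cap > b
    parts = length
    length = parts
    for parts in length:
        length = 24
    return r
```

10

Transformed code:
def build(parts, r):
    emit(24)
    log(b)
    if 23 == 26:
        length += length % length
        b += b
    else:
        b = emit(cap > 11)
    b *= 12
    parts = []
    for r in length:
        if 15 != b and b >= r:
            parts.append(length)
    b -= cap > b
    parts = length
    length = parts
    for parts in length:
        length = 24
    return r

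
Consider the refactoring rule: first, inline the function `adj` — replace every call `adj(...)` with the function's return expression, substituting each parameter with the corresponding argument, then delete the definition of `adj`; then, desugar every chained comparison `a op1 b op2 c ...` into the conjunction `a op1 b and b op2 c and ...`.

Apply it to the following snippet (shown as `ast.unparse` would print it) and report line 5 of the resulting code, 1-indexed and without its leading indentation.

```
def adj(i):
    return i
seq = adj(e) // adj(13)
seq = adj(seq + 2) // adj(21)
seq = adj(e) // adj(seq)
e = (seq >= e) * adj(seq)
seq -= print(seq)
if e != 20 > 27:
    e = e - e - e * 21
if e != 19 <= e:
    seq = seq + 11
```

seq -= print(seq)

Transformed code:
seq = e // 13
seq = (seq + 2) // 21
seq = e // seq
e = (seq >= e) * seq
seq -= print(seq)
if e != 20 and 20 > 27:
    e = e - e - e * 21
if e != 19 and 19 <= e:
    seq = seq + 11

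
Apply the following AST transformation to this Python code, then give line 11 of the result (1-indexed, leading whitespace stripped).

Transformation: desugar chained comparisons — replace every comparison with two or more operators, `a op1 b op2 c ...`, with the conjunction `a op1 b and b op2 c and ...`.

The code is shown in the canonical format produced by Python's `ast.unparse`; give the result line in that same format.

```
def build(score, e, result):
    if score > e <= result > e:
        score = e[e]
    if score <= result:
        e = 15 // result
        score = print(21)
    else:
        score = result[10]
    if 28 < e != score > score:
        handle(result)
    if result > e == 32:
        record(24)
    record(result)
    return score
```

Transformed code:
def build(score, e, result):
    if score > e and e <= result and (result > e):
        score = e[e]
    if score <= result:
        e = 15 // result
        score = print(21)
    else:
        score = result[10]
    if 28 < e and e != score and (score > score):
        handle(result)
    if result > e and e == 32:
        record(24)
    record(result)
    return score

if result > e and e == 32:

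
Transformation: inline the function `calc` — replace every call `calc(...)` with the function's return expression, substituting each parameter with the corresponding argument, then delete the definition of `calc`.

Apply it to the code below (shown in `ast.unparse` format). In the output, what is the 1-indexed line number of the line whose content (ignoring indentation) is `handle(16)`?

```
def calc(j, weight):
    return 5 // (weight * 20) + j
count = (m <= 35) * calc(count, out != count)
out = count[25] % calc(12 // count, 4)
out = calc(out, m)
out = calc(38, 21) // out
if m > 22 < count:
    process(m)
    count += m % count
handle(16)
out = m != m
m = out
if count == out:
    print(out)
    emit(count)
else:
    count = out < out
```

Transformed code:
count = (m <= 35) * (5 // ((out != count) * 20) + count)
out = count[25] % (5 // (4 * 20) + 12 // count)
out = 5 // (m * 20) + out
out = (5 // (21 * 20) + 38) // out
if m > 22 < count:
    process(m)
    count += m % count
handle(16)
out = m != m
m = out
if count == out:
    print(out)
    emit(count)
else:
    count = out < out

8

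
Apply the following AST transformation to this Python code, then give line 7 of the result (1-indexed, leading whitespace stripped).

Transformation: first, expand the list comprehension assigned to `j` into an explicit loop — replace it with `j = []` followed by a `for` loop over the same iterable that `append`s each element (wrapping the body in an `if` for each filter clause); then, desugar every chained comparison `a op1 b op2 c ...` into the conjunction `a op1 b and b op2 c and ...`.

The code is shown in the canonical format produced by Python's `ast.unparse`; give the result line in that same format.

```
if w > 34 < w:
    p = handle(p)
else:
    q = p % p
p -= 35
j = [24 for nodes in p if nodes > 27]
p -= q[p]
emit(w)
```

Transformed code:
if w > 34 and 34 < w:
    p = handle(p)
else:
    q = p % p
p -= 35
j = []
for nodes in p:
    if nodes > 27:
        j.append(24)
p -= q[p]
emit(w)

for nodes in p:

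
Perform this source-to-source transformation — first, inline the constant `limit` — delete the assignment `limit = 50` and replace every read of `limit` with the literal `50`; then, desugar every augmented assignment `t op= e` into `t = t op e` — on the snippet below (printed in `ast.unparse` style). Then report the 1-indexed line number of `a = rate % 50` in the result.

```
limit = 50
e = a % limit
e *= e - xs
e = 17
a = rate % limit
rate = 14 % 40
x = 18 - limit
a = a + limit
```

Transformed code:
e = a % 50
e = e * (e - xs)
e = 17
a = rate % 50
rate = 14 % 40
x = 18 - 50
a = a + 50

4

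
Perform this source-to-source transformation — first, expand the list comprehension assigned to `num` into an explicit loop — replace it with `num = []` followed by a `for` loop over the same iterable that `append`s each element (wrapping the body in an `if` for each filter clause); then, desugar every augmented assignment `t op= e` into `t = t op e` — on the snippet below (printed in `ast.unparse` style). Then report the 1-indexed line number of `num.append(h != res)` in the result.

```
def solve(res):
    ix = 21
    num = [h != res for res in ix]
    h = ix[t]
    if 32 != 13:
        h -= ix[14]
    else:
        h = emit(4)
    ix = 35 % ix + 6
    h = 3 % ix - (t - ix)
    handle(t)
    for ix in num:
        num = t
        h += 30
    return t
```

5

Transformed code:
def solve(res):
    ix = 21
    num = []
    for res in ix:
        num.append(h != res)
    h = ix[t]
    if 32 != 13:
        h = h - ix[14]
    else:
        h = emit(4)
    ix = 35 % ix + 6
    h = 3 % ix - (t - ix)
    handle(t)
    for ix in num:
        num = t
        h = h + 30
    return t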